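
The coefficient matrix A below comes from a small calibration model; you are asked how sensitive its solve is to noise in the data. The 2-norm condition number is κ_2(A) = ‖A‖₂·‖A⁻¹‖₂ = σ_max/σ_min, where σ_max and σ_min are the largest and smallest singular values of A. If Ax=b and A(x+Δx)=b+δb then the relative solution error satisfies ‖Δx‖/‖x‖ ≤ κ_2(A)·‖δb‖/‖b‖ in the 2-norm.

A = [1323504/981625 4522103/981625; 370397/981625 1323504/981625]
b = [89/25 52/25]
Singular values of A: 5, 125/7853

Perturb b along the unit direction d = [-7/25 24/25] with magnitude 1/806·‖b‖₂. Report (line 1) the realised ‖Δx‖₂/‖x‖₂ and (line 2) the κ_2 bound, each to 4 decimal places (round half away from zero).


largest singular value 5, smallest 125/7853
condition number: 5 ÷ (125/7853) = 314.1200
worst-case relative error ≤ 314.1200 × 1/806 = 0.3897
solve Ax = b  →  x = [-60.0870 18.3587]
‖b‖₂ = 4.1231 and ‖x‖₂ = 62.8291
δb = ε·‖b‖·d = [-0.0014 0.0049]; solving A·Δx = δb gives ‖Δx‖ = 0.3214
realised ‖Δx‖/‖x‖ = 0.0051
so the bound overstates the realised error by a factor of ≈ 76.1915 (computed from the unrounded values)

0.0051
0.3897


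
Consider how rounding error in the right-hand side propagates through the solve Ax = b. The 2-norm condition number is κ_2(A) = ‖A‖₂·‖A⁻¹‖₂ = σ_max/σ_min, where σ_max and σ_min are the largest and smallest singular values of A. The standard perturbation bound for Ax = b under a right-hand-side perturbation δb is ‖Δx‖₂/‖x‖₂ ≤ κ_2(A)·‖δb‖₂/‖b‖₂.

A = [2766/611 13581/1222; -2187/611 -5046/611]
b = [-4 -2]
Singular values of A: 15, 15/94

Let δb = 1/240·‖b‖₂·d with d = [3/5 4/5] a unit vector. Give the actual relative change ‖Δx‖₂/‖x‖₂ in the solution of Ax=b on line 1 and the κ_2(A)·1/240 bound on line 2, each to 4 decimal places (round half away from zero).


largest singular value 15, smallest 15/94
condition number: 15 ÷ (15/94) = 94.0000
bound on ‖Δx‖/‖x‖: κ·ε = 94.0000·1/240 = 0.3917
solve Ax = b  →  x = [23.0872 -9.7641]
‖b‖₂ = 4.4721 and ‖x‖₂ = 25.0670
Δx = A⁻¹·δb where δb = 1/240·4.4721·d; ‖Δx‖ = 0.1168
relative error = 0.0047
realised/bound (from unrounded values) ≈ 0.0119

0.0047
0.3917


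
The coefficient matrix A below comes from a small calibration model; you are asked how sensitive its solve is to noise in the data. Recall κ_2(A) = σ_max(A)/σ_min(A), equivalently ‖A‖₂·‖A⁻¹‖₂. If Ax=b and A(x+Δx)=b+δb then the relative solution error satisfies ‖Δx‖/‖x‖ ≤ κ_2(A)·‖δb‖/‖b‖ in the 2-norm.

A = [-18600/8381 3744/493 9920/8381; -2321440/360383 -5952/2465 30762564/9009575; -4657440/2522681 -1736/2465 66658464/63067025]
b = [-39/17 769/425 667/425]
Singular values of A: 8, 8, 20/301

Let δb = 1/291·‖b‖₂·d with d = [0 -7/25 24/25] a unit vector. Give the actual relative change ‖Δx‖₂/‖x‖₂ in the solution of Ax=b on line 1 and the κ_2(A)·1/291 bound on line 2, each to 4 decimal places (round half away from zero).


from the listed singular values, σ₁ = 8, σ_n = 20/301
κ_2(A) = 8 / (20/301) = 120.4000
worst-case relative error ≤ 120.4000 × 1/291 = 0.4137
solve Ax = b  →  x = [6.9340 -0.3578 13.3585]
2-norm of b is 3.3166; of x, 15.0552
δb = ε·‖b‖·d = [0.0000 -0.0032 0.0109]; solving A·Δx = δb gives ‖Δx‖ = 0.1715
dividing the unrounded norms, ‖Δx‖/‖x‖ = 0.0114
so the bound overstates the realised error by a factor of ≈ 36.3145 (computed from the unrounded values)

0.0114
0.4137


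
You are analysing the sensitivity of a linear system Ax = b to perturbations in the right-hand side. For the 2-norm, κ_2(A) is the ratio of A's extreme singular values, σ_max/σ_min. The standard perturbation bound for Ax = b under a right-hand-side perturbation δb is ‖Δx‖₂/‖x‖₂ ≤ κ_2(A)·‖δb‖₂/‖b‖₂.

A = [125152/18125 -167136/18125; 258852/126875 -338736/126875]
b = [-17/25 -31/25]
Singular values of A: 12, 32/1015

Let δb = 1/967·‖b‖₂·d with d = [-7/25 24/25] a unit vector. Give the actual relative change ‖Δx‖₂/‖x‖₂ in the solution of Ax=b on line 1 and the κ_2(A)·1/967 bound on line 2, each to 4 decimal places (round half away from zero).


from the listed singular values, σ₁ = 12, σ_n = 32/1015
κ = σ_max/σ_min = 12/(32/1015) = 380.6250
κ_2(A)·‖δb‖/‖b‖ = 0.3936
solve Ax = b  →  x = [-25.4250 -18.9646]
‖b‖₂ = 1.4142 and ‖x‖₂ = 31.7189
with δb = [-0.0004 0.0014], A·Δx = δb → ‖Δx‖ = 0.0464
dividing the unrounded norms, ‖Δx‖/‖x‖ = 0.0015
so the bound overstates the realised error by a factor of ≈ 269.1434 (computed from the unrounded values)

0.0015
0.3936


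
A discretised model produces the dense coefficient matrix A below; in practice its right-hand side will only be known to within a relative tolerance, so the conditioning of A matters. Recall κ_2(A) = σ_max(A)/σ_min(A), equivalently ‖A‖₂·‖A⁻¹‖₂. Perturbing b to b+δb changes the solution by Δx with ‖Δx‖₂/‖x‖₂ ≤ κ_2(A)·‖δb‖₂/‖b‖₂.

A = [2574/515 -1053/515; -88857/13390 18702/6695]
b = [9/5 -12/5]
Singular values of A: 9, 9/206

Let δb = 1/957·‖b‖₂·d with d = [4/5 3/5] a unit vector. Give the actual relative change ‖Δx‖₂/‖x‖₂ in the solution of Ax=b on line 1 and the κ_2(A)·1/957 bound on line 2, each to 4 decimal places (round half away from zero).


0.2153
0.2153

σ_max = 9, σ_min = 9/206
κ = σ_max/σ_min = 9/(9/206) = 206.0000
bound on ‖Δx‖/‖x‖: κ·ε = 206.0000·1/957 = 0.2153
solve Ax = b  →  x = [0.3077 -0.1282]
2-norm of b is 3.0000; of x, 0.3333
re-solving with b+δb shifts x by Δx of norm 0.0718
realised ‖Δx‖/‖x‖ = 0.2153
so the bound is sharp here: realised error equals the bound


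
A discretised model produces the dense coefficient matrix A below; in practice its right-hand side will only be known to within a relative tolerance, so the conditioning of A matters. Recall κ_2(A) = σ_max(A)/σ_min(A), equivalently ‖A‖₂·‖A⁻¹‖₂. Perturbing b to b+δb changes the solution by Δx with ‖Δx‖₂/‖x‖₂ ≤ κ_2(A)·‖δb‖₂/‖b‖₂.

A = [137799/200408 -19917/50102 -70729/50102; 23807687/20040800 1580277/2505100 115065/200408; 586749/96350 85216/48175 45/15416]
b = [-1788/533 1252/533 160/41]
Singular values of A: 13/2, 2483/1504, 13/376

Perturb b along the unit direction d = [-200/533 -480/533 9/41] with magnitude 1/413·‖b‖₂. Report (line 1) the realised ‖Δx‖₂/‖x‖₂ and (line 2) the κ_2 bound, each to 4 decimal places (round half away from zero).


0.1585
0.4552

σ_max = 13/2, σ_min = 13/376
κ = σ_max/σ_min = (13/2)/(13/376) = 188.0000
worst-case relative error ≤ 188.0000 × 1/413 = 0.4552
solve Ax = b  →  x = [0.3298 1.0669 2.2365]
‖b‖ = 5.6569, ‖x‖ = 2.4998
with δb = [-0.0051 -0.0123 0.0030], A·Δx = δb → ‖Δx‖ = 0.3962
dividing the unrounded norms, ‖Δx‖/‖x‖ = 0.1585
so the bound overstates the realised error by a factor of ≈ 2.8724 (computed from the unrounded values)


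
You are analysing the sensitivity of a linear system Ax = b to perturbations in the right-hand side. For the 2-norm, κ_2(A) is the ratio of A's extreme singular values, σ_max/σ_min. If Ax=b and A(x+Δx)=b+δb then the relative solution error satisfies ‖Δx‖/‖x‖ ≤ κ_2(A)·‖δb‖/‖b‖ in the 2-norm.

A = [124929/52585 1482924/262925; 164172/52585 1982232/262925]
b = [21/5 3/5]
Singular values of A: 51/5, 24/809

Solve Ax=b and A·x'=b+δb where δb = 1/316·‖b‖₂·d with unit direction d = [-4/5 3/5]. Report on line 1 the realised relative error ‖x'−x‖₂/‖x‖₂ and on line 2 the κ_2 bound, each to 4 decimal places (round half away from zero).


from the listed singular values, σ₁ = 51/5, σ_n = 24/809
κ_2(A) = (51/5) / (24/809) = 343.8250
worst-case relative error ≤ 343.8250 × 1/316 = 1.0881
solve Ax = b  →  x = [93.4593 -38.6227]
2-norm of b is 4.2426; of x, 101.1254
re-solving with b+δb shifts x by Δx of norm 0.4526
dividing the unrounded norms, ‖Δx‖/‖x‖ = 0.0045
so the bound overstates the realised error by a factor of ≈ 243.1220 (computed from the unrounded values)

0.0045
1.0881


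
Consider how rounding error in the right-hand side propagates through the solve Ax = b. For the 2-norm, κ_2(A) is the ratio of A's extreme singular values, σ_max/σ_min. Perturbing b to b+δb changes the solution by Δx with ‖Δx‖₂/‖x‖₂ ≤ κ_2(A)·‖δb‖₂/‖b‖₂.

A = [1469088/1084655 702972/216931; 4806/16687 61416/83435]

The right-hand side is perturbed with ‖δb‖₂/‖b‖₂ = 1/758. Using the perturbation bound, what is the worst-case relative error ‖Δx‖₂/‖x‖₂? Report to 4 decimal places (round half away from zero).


0.2685

M = AᵀA = [1341943524/699867025 128805552/27994681; 128805552/27994681 7728552144/699867025]. tr(M)=53671572/4141225, det(M)=419904/103530625
λ_max, λ_min = (53671572/4141225 ± √115214376569616/685989780025)/2 = 324/25, 1296/4141225
σ_max=√(324/25)=(18/5), σ_min=√(1296/4141225)=(36/2035) → κ = 203.5000
bound on ‖Δx‖/‖x‖: κ·ε = 203.5000·1/758 = 0.2685


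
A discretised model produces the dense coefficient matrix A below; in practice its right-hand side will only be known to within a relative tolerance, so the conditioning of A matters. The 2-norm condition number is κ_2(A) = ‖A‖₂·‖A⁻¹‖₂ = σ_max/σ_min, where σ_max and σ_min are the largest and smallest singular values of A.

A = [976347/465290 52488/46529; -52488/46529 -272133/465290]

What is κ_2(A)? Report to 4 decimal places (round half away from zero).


161.0000

AᵀA = [4251738681/749116900 22674816/7491169; 22674816/7491169 1209534201/749116900]; tr = 9448569/1296050, det = 531441/259210000
char-poly roots: 729/100 and 729/2592100
σ_max=√(729/100)=(27/10), σ_min=√(729/2592100)=(27/1610) → κ = 161.0000


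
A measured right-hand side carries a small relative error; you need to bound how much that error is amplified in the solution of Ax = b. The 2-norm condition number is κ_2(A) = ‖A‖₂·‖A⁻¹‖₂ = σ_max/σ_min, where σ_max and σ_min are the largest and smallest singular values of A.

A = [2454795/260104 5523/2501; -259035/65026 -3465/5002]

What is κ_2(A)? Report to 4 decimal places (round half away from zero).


48.8000

form AᵀA = [42009494625/400320064 1180995795/50040008; 1180995795/50040008 134020341/25020004] with trace 26266401/238144 and determinant 4862025/952576
eigenvalues of AᵀA: λ = (tr ± √(tr²−4·det))/2 = 441/4, 11025/238144
so κ_2 = √((441/4) / (11025/238144)) = 48.8000


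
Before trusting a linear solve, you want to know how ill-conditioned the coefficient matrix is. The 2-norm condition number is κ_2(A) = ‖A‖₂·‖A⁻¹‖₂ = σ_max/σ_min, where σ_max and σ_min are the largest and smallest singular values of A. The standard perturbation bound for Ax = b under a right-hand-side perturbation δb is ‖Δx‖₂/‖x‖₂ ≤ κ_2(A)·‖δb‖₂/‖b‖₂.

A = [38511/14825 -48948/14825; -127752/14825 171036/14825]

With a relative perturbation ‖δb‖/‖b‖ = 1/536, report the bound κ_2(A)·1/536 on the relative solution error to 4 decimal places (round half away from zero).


0.2766

AᵀA = [28485873/351649 -37976364/351649; -37976364/351649 50638752/351649]; tr = 79124625/351649, det = 810000/351649
eigenvalues of AᵀA: λ = (tr ± √(tr²−4·det))/2 = 225, 3600/351649
σ_max=√225=15, σ_min=√(3600/351649)=(60/593) → κ = 148.2500
bound on ‖Δx‖/‖x‖: κ·ε = 148.2500·1/536 = 0.2766


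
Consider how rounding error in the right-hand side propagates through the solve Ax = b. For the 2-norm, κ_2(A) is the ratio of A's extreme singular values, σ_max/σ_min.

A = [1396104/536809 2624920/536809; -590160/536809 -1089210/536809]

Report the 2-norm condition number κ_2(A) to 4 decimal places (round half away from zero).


364.3500

form AᵀA = [13594054464/1705111849 25487985120/1705111849; 25487985120/1705111849 47790434500/1705111849] with trace 212403076/5900041 and determinant 57600/5900041
λ_max, λ_min = (212403076/5900041 ± √45113707324815376/34810483801681)/2 = 36, 1600/5900041
κ = σ_max/σ_min = 6/(40/2429) = 364.3500


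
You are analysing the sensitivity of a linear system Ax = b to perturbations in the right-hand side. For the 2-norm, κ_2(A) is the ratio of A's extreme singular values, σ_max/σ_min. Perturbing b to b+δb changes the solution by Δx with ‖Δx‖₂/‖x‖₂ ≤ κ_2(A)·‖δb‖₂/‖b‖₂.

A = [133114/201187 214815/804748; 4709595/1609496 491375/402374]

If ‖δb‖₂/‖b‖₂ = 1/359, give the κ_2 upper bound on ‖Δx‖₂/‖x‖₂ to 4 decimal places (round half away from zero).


M = AᵀA = [13869317449/1541033536 1444709565/385258384; 1444709565/385258384 601988725/385258384]. tr(M)=16277272349/1541033536, det(M)=17850625/24656536576
char-poly roots: 169/16 and 105625/1541033536
so κ_2 = √((169/16) / (105625/1541033536)) = 392.5600
perturbation bound = 392.5600·1/359 = 1.0935

1.0935


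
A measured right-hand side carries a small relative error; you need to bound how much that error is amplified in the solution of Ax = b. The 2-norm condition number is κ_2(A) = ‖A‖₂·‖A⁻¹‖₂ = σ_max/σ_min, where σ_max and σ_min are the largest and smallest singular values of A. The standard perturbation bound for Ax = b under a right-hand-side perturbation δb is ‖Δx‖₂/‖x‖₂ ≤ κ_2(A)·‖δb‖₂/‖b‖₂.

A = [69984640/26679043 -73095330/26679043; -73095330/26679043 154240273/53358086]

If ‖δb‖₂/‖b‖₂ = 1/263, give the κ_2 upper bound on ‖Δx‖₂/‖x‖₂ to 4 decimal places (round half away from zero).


AᵀA = [12176904998500/846339281089 -12785579289945/846339281089; -12785579289945/846339281089 53700084288169/3385357124356]; tr = 121768970609/4025394916, det = 5856400/1006348729
eigenvalues of AᵀA: λ = (tr ± √(tr²−4·det))/2 = 121/4, 193600/1006348729
κ = σ_max/σ_min = (11/2)/(440/31723) = 396.5375
perturbation bound = 396.5375·1/263 = 1.5077

1.5077


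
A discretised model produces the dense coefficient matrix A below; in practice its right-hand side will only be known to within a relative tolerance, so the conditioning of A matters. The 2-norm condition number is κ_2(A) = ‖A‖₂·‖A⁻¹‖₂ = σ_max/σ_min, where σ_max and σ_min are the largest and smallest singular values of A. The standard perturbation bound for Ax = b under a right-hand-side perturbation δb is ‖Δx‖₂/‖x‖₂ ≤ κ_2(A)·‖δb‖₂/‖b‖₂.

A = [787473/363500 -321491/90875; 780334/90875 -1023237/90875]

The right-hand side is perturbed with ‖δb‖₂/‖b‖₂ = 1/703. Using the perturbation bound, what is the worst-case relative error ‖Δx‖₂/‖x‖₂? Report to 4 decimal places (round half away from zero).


0.0517

form AᵀA = [16580563441/211411600 -5515251147/52852900; -5515251147/52852900 1840592674/13213225] with trace 1841201849/8456464 and determinant 302934025/8456464
solving λ² − 1841201849/8456464·λ + 302934025/8456464 = 0 gives λ = 3481/16, 87025/528529
σ_max=√(3481/16)=(59/4), σ_min=√(87025/528529)=(295/727) → κ = 36.3500
κ_2(A)·‖δb‖/‖b‖ = 0.0517


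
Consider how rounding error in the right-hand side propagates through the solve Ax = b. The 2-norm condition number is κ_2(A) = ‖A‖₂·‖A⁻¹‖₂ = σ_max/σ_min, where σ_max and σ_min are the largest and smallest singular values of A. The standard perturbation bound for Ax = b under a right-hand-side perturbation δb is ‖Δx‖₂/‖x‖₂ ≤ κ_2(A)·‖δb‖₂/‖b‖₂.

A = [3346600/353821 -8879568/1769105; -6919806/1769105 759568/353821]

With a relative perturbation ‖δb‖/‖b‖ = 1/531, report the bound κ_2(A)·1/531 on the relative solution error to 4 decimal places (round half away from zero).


form AᵀA = [1940100615844/18519127225 -206937428832/3703825445; -206937428832/3703825445 551895364096/18519127225] with trace 1724564692/12816005 and determinant 724255744/1602000625
char-poly roots: 3364/25 and 215296/64080025
κ = σ_max/σ_min = (58/5)/(464/8005) = 200.1250
κ_2(A)·‖δb‖/‖b‖ = 0.3769

0.3769


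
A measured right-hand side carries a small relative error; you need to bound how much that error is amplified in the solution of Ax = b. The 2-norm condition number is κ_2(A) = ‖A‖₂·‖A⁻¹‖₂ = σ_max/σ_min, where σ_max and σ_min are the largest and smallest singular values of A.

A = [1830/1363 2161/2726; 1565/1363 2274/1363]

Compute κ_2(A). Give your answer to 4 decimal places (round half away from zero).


4.7000

M = AᵀA = [5798125/1857769 5536125/1857769; 5536125/1857769 25354225/7431076]. tr(M)=57725/8836, det(M)=15625/8836
λ_max, λ_min = (57725/8836 ± √2779925625/78074896)/2 = 25/4, 625/2209
so κ_2 = √((25/4) / (625/2209)) = 4.7000


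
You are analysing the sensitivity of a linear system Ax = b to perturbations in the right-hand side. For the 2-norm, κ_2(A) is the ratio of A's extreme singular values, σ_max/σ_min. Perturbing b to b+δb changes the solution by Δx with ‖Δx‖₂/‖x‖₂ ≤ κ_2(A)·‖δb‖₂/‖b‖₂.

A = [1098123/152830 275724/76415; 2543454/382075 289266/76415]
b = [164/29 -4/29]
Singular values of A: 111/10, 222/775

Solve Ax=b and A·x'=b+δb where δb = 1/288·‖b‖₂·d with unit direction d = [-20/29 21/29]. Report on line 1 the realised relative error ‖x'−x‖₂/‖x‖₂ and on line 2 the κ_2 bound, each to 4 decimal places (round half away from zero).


0.0049
0.1345

σ_max = 111/10, σ_min = 222/775
condition number: (111/10) ÷ (222/775) = 38.7500
κ_2(A)·‖δb‖/‖b‖ = 0.1345
solve Ax = b  →  x = [6.8892 -12.1516]
‖b‖₂ = 5.6569 and ‖x‖₂ = 13.9686
Δx = A⁻¹·δb where δb = 1/288·5.6569·d; ‖Δx‖ = 0.0686
dividing the unrounded norms, ‖Δx‖/‖x‖ = 0.0049
tightness: 0.0049 against a bound of 0.1345 (unrounded ratio ≈ 0.0365)


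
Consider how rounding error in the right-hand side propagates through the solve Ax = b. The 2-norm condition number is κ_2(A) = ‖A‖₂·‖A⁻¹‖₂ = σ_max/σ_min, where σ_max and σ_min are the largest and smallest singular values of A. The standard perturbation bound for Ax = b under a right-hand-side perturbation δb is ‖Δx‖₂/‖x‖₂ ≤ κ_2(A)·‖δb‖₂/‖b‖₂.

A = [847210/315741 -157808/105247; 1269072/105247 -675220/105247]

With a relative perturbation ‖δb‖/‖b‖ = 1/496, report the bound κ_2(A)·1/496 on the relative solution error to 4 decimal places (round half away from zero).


0.4567

M = AᵀA = [9049767076/59305401 -1608807200/19768467; -1608807200/19768467 286035344/6589489]. tr(M)=40221748/205209, det(M)=153664/205209
solving λ² − 40221748/205209·λ + 153664/205209 = 0 gives λ = 196, 784/205209
κ_2(A) = √(λ_max/λ_min) = √(196 / (784/205209)) = 226.5000
κ_2(A)·‖δb‖/‖b‖ = 0.4567


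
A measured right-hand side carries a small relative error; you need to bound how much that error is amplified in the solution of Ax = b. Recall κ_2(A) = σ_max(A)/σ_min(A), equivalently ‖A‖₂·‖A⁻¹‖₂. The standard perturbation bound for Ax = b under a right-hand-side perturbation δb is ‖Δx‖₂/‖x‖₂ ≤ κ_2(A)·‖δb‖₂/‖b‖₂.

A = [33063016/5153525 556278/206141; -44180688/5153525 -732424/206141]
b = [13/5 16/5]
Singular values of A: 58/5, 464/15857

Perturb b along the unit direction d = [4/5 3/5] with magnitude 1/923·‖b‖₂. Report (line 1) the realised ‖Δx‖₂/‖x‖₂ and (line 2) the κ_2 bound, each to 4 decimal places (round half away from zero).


0.0011
0.4295

from the listed singular values, σ₁ = 58/5, σ_n = 464/15857
κ = σ_max/σ_min = (58/5)/(464/15857) = 396.4250
perturbation bound = 396.4250·1/923 = 0.4295
solve Ax = b  →  x = [-52.6558 126.1499]
‖b‖ = 4.1231, ‖x‖ = 136.6983
re-solving with b+δb shifts x by Δx of norm 0.1527
realised ‖Δx‖/‖x‖ = 0.0011
tightness: 0.0011 against a bound of 0.4295 (unrounded ratio ≈ 0.0026)


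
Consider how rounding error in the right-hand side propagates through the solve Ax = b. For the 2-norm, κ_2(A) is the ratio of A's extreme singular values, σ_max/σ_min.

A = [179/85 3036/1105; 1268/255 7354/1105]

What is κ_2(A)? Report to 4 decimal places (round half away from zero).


M = AᵀA = [1896193/65025 842708/21675; 842708/21675 374548/7225]. tr(M)=210685/2601, det(M)=36/289
eigenvalues of AᵀA: λ = (tr ± √(tr²−4·det))/2 = 81, 4/2601
σ_max=√81=9, σ_min=√(4/2601)=(2/51) → κ = 229.5000

229.5000


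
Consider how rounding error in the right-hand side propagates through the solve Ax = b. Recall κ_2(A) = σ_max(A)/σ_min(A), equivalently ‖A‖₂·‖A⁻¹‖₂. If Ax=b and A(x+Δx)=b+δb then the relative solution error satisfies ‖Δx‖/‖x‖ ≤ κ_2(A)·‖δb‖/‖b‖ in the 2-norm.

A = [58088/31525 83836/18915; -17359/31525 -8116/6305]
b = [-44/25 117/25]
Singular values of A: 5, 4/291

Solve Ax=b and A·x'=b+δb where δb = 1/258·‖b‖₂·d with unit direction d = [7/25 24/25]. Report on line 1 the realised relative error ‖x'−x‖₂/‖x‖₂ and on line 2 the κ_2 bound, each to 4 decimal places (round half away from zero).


0.0048
1.4099

σ_max = 5, σ_min = 4/291
condition number: 5 ÷ (4/291) = 363.7500
κ_2(A)·‖δb‖/‖b‖ = 1.4099
solve Ax = b  →  x = [-268.8462 111.3692]
2-norm of b is 5.0000; of x, 291.0006
re-solving with b+δb shifts x by Δx of norm 1.4099
realised ‖Δx‖/‖x‖ = 0.0048
realised/bound (from unrounded values) ≈ 0.0034


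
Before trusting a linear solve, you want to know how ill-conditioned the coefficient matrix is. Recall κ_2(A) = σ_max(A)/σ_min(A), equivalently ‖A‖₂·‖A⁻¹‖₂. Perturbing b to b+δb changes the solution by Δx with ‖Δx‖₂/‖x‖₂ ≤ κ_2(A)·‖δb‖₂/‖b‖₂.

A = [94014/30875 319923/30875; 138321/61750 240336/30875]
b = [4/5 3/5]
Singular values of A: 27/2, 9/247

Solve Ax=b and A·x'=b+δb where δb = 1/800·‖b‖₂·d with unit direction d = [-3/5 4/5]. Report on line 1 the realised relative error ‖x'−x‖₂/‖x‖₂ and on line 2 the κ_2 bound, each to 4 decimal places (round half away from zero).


largest singular value 27/2, smallest 9/247
κ = σ_max/σ_min = (27/2)/(9/247) = 370.5000
worst-case relative error ≤ 370.5000 × 1/800 = 0.4631
solve Ax = b  →  x = [0.0207 0.0711]
2-norm of b is 1.0000; of x, 0.0741
re-solving with b+δb shifts x by Δx of norm 0.0343
dividing the unrounded norms, ‖Δx‖/‖x‖ = 0.4631
realised/bound = 1 exactly: the bound is attained for this b and d

0.4631
0.4631


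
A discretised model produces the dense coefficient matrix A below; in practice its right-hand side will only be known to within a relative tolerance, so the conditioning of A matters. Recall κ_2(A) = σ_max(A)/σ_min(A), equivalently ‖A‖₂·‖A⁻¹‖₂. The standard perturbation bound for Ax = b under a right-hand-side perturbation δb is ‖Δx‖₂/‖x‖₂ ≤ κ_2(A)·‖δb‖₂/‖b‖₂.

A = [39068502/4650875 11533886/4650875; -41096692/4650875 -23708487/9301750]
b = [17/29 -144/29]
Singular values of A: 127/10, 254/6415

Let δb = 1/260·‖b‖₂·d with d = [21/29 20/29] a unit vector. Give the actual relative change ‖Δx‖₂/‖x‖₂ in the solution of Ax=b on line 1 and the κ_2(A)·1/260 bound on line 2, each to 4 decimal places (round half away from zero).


from the listed singular values, σ₁ = 127/10, σ_n = 254/6415
κ_2(A) = (127/10) / (254/6415) = 320.7500
perturbation bound = 320.7500·1/260 = 1.2337
solve Ax = b  →  x = [21.5173 -72.6488]
2-norm of b is 5.0000; of x, 75.7684
Δx = A⁻¹·δb where δb = 1/260·5.0000·d; ‖Δx‖ = 0.4857
dividing the unrounded norms, ‖Δx‖/‖x‖ = 0.0064
so the bound overstates the realised error by a factor of ≈ 192.4517 (computed from the unrounded values)

0.0064
1.2337


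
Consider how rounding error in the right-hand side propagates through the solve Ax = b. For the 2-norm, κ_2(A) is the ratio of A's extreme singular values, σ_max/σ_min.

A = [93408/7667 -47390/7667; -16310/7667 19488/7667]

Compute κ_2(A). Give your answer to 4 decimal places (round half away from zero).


AᵀA = [5348644/34969 -2822400/34969; -2822400/34969 1561924/34969]; tr = 23912/121, det = 38416/121
solving λ² − 23912/121·λ + 38416/121 = 0 gives λ = 196, 196/121
κ_2(A) = √(λ_max/λ_min) = √(196 / (196/121)) = 11.0000

11.0000


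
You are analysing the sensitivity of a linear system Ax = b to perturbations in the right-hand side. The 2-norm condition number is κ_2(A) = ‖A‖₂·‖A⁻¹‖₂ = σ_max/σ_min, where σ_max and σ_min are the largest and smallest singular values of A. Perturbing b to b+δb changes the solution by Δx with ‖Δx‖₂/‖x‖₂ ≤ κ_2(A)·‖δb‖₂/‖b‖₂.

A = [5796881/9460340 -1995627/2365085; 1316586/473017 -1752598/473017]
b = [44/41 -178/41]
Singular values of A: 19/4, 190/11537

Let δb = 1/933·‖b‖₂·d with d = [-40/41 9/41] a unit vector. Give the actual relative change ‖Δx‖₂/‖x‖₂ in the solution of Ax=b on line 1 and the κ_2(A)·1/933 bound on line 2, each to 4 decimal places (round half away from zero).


σ_max = 19/4, σ_min = 190/11537
κ_2(A) = (19/4) / (190/11537) = 288.4250
worst-case relative error ≤ 288.4250 × 1/933 = 0.3091
solve Ax = b  →  x = [-97.6589 -72.1916]
2-norm of b is 4.4721; of x, 121.4450
with δb = [-0.0047 0.0011], A·Δx = δb → ‖Δx‖ = 0.2911
realised ‖Δx‖/‖x‖ = 0.0024
realised/bound (from unrounded values) ≈ 0.0078

0.0024
0.3091


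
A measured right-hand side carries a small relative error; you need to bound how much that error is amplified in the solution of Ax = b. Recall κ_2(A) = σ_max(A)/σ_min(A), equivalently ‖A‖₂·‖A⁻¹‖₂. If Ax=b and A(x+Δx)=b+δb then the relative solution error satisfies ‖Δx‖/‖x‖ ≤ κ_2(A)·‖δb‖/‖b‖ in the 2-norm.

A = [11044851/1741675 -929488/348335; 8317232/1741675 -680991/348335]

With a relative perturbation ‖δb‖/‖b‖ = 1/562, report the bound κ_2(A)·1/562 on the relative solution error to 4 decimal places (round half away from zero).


0.3814

form AᵀA = [7646603270161/121337272225 -637200664128/24267454445; -637200664128/24267454445 53107867369/4853490889] with trace 53102366594/717972025 and determinant 3418801/28718881
eigenvalues of AᵀA: λ = (tr ± √(tr²−4·det))/2 = 1849/25, 46225/28718881
κ = σ_max/σ_min = (43/5)/(215/5359) = 214.3600
κ_2(A)·‖δb‖/‖b‖ = 0.3814


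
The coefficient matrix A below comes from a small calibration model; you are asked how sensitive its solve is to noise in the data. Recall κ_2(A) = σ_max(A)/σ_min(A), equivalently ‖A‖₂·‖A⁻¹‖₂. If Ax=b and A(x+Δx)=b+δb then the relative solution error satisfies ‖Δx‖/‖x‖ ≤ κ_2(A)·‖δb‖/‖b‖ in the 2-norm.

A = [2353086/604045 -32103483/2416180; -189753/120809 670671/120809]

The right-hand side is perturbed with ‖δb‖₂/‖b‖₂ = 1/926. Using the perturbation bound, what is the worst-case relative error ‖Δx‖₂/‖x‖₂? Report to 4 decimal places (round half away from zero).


0.3211

AᵀA = [38089755909/2158996225 -261149230251/4317992450; -261149230251/4317992450 7163038206081/34543939600]; tr = 310898972025/1381757584, det = 791015625/1381757584
λ_max, λ_min = (310898972025/1381757584 ± √96653798838846107600625/1909254020941517056)/2 = 225, 3515625/1381757584
so κ_2 = √(225 / (3515625/1381757584)) = 297.3760
bound on ‖Δx‖/‖x‖: κ·ε = 297.3760·1/926 = 0.3211


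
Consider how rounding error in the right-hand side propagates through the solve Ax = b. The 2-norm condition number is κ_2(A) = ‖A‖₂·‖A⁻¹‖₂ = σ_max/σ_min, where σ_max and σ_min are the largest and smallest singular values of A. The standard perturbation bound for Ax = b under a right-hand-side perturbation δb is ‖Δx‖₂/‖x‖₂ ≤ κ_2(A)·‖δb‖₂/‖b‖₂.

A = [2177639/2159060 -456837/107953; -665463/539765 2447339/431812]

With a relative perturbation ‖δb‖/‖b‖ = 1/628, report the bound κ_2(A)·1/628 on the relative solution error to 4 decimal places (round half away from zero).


form AᵀA = [473102707369/186461603344 -131171981040/11653850209; -131171981040/11653850209 9328668894025/186461603344] with trace 2915458537/55461512 and determinant 442050625/1774768384
λ_max, λ_min = (2915458537/55461512 ± √132763029397824996/48062176770721)/2 = 841/16, 525625/110923024
κ = σ_max/σ_min = (29/4)/(725/10532) = 105.3200
perturbation bound = 105.3200·1/628 = 0.1677

0.1677


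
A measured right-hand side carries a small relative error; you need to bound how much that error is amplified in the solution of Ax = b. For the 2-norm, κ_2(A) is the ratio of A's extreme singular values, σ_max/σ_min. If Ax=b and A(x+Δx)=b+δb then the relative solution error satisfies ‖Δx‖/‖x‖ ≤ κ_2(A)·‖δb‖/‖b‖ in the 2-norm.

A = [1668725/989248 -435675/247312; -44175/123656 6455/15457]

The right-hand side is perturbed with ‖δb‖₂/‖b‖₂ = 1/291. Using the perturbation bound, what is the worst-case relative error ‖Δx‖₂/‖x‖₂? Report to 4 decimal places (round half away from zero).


0.2859

form AᵀA = [1730835625/582160384 -454206375/145540096; -454206375/145540096 119262025/36385024] with trace 4327025/692224 and determinant 15625/2768896
solving λ² − 4327025/692224·λ + 15625/2768896 = 0 gives λ = 25/4, 625/692224
so κ_2 = √((25/4) / (625/692224)) = 83.2000
perturbation bound = 83.2000·1/291 = 0.2859


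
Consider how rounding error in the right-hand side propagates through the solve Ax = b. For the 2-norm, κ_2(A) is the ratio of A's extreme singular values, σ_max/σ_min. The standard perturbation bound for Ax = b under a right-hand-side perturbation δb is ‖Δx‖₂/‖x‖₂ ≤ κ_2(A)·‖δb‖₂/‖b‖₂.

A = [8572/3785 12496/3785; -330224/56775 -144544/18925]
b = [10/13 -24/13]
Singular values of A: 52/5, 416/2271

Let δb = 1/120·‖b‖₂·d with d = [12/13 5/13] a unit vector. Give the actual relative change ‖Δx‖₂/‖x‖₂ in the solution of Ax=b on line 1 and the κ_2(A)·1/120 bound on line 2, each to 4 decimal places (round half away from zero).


σ_max = 52/5, σ_min = 416/2271
κ = σ_max/σ_min = (52/5)/(416/2271) = 56.7750
bound on ‖Δx‖/‖x‖: κ·ε = 56.7750·1/120 = 0.4731
solve Ax = b  →  x = [0.1154 0.1538]
‖b‖ = 2.0000, ‖x‖ = 0.1923
δb = ε·‖b‖·d = [0.0154 0.0064]; solving A·Δx = δb gives ‖Δx‖ = 0.0910
realised ‖Δx‖/‖x‖ = 0.4731
so the bound is sharp here: realised error equals the bound

0.4731
0.4731


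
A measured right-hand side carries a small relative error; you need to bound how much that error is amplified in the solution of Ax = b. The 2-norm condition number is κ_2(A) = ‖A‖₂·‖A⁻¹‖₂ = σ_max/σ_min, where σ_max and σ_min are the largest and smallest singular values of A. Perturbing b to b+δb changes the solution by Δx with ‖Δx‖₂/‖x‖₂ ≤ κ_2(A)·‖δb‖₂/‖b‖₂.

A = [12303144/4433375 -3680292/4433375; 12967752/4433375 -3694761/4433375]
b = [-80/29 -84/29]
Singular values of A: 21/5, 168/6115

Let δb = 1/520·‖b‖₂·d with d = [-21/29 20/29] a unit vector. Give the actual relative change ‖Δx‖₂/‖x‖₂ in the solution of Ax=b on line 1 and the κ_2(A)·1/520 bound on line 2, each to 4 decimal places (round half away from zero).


0.2940
0.2940

from the listed singular values, σ₁ = 21/5, σ_n = 168/6115
κ_2(A) = (21/5) / (168/6115) = 152.8750
bound on ‖Δx‖/‖x‖: κ·ε = 152.8750·1/520 = 0.2940
solve Ax = b  →  x = [-0.9143 0.2667]
2-norm of b is 4.0000; of x, 0.9524
with δb = [-0.0056 0.0053], A·Δx = δb → ‖Δx‖ = 0.2800
dividing the unrounded norms, ‖Δx‖/‖x‖ = 0.2940
tightness: 0.2940 against a bound of 0.2940; the bound is attained (ratio 1)


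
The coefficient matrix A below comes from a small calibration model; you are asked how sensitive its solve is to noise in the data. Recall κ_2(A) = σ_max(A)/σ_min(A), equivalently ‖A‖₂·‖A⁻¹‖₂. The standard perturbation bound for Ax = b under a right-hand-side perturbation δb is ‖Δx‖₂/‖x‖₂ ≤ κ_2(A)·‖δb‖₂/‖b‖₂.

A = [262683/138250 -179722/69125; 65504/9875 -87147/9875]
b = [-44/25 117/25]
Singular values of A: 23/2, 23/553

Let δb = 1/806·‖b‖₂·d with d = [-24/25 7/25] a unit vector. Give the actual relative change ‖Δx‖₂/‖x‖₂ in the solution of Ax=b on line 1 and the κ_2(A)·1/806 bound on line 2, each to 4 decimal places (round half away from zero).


0.0021
0.3431

largest singular value 23/2, smallest 23/553
κ = σ_max/σ_min = (23/2)/(23/553) = 276.5000
perturbation bound = 276.5000·1/806 = 0.3431
solve Ax = b  →  x = [57.9130 43.0000]
‖b‖ = 5.0000, ‖x‖ = 72.1313
with δb = [-0.0060 0.0017], A·Δx = δb → ‖Δx‖ = 0.1492
dividing the unrounded norms, ‖Δx‖/‖x‖ = 0.0021
realised/bound (from unrounded values) ≈ 0.0060


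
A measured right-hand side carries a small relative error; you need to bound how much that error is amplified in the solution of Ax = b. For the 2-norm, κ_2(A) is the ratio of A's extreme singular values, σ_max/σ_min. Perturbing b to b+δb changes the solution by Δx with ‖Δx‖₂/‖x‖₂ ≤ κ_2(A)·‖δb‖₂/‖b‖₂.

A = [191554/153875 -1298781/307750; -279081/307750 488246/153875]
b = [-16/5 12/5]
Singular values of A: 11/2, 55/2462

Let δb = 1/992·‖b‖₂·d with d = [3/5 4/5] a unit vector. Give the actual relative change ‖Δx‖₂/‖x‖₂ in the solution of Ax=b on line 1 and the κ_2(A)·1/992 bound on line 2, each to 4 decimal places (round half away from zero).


largest singular value 11/2, smallest 55/2462
κ = σ_max/σ_min = (11/2)/(55/2462) = 246.2000
perturbation bound = 246.2000·1/992 = 0.2482
solve Ax = b  →  x = [-0.2036 0.6982]
‖b‖₂ = 4.0000 and ‖x‖₂ = 0.7273
δb = ε·‖b‖·d = [0.0024 0.0032]; solving A·Δx = δb gives ‖Δx‖ = 0.1805
dividing the unrounded norms, ‖Δx‖/‖x‖ = 0.2482
realised/bound = 1 exactly: the bound is attained for this b and d

0.2482
0.2482


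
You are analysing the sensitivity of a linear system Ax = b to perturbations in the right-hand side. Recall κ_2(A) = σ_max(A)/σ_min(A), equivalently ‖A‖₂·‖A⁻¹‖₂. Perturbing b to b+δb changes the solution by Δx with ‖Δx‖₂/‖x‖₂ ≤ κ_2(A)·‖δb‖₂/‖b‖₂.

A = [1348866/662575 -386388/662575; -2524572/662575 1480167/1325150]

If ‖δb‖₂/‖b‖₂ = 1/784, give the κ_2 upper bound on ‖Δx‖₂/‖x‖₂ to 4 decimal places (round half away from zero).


form AᵀA = [5669829252/303810125 -1653688386/303810125; -1653688386/303810125 1929465117/1215240500] with trace 196870257/9721924 and determinant 6561/2430481
λ_max, λ_min = (196870257/9721924 ± √38756877522552225/94515806261776)/2 = 81/4, 324/2430481
so κ_2 = √((81/4) / (324/2430481)) = 389.7500
bound on ‖Δx‖/‖x‖: κ·ε = 389.7500·1/784 = 0.4971

0.4971


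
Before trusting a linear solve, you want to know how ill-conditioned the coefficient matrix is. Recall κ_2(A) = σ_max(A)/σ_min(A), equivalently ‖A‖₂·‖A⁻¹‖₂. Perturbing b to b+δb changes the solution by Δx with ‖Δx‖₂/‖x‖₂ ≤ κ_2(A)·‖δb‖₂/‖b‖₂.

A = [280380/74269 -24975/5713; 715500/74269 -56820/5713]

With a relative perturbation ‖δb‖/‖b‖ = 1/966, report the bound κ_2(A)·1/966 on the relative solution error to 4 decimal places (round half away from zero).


form AᵀA = [3494397600/32638369 -3665938500/32638369; -3665938500/32638369 3852263025/32638369] with trace 8735625/38809 and determinant 810000/38809
eigenvalues of AᵀA: λ = (tr ± √(tr²−4·det))/2 = 225, 3600/38809
κ_2(A) = √(λ_max/λ_min) = √(225 / (3600/38809)) = 49.2500
worst-case relative error ≤ 49.2500 × 1/966 = 0.0510

0.0510


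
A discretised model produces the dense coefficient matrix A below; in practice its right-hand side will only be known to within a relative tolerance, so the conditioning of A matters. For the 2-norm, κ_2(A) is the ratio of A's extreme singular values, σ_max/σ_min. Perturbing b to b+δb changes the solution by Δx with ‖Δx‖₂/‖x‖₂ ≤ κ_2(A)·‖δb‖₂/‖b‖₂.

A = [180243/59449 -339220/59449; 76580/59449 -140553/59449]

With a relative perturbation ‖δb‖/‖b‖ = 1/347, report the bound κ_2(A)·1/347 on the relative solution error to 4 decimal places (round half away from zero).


0.7752

AᵀA = [226935121/20912329 -425476800/20912329; -425476800/20912329 797783161/20912329]; tr = 3545738/72361, det = 2401/72361
λ_max, λ_min = (3545738/72361 ± √12571563009600/5236114321)/2 = 49, 49/72361
κ_2(A) = √(λ_max/λ_min) = √(49 / (49/72361)) = 269.0000
bound on ‖Δx‖/‖x‖: κ·ε = 269.0000·1/347 = 0.7752


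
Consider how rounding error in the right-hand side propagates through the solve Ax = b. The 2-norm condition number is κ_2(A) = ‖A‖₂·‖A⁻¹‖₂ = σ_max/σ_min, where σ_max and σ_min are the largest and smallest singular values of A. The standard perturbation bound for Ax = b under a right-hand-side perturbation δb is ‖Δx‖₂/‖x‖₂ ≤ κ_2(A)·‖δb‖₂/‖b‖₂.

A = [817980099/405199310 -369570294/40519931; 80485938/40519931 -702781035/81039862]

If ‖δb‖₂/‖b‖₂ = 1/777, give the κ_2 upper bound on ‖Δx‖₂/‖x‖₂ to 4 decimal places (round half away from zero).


AᵀA = [1565862144986961/195227682312100 -347872235271408/9761384115605; -347872235271408/9761384115605 1236896542193409/7809107292484]; tr = 9663377662053/58068912050, det = 6923072025/18582051856
char-poly roots: 16641/100 and 10400625/4645512964
so κ_2 = √((16641/100) / (10400625/4645512964)) = 272.6320
worst-case relative error ≤ 272.6320 × 1/777 = 0.3509

0.3509


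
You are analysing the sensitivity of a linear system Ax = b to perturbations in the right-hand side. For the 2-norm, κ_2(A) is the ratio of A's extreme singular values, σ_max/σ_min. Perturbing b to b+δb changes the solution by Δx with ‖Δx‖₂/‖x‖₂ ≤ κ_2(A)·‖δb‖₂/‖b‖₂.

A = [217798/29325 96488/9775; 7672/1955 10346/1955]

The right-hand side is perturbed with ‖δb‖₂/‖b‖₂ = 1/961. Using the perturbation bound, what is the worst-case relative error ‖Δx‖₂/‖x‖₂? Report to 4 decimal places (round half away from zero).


0.3590

M = AᵀA = [209963236/2975625 93314816/991875; 93314816/991875 41473796/330625]. tr(M)=23329096/119025, det(M)=38416/119025
eigenvalues of AᵀA: λ = (tr ± √(tr²−4·det))/2 = 196, 196/119025
κ = σ_max/σ_min = 14/(14/345) = 345.0000
worst-case relative error ≤ 345.0000 × 1/961 = 0.3590


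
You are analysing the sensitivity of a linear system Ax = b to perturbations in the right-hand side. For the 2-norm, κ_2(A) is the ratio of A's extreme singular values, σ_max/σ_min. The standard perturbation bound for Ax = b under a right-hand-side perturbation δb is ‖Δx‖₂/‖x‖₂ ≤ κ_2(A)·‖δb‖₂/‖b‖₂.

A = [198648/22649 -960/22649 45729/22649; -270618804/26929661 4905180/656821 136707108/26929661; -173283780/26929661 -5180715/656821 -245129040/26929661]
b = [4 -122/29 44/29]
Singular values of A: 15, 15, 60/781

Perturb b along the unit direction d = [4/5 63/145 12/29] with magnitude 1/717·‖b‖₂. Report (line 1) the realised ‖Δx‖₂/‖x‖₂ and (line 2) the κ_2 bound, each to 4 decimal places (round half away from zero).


largest singular value 15, smallest 60/781
condition number: 15 ÷ (60/781) = 195.2500
worst-case relative error ≤ 195.2500 × 1/717 = 0.2723
solve Ax = b  →  x = [-3.8377 -18.1471 18.2710]
2-norm of b is 6.0000; of x, 26.0361
with δb = [0.0067 0.0036 0.0035], A·Δx = δb → ‖Δx‖ = 0.1089
realised ‖Δx‖/‖x‖ = 0.0042
so the bound overstates the realised error by a factor of ≈ 65.0902 (computed from the unrounded values)

0.0042
0.2723
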